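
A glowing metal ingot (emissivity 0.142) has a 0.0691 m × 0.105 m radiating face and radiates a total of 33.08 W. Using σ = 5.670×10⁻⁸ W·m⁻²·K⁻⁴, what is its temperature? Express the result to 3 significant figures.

T ≈ 867 K

Area A = 0.0691 × 0.105 = 7.2555×10⁻³ m².
P = εσAT⁴ ⇒ T = (P/(εσA))^(1/4) = (33.08/(0.142×5.670×10⁻⁸×7.2555×10⁻³))^(1/4) = 867 K.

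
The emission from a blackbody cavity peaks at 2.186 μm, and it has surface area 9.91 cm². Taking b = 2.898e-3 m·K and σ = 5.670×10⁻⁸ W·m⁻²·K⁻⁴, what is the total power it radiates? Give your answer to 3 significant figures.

Wien's law: T = b/λ_max = 2.898×10⁻³/2.186×10⁻⁶ = 1325.71 K.
Area A = 9.91 cm² = 9.91×10⁻⁴ m².
Then P = σAT⁴ = 5.670×10⁻⁸×9.91×10⁻⁴×(1325.71)⁴ = 174 W.

P ≈ 174 W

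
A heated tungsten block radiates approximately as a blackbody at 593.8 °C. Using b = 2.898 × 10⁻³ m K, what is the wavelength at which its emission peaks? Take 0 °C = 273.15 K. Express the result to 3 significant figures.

T = 593.8 °C + 273.15 = 866.95 K.
Wien's displacement law: λ_max = b/T = (2.898×10⁻³ m·K)/(866.95 K) = 3.343×10⁻⁶ m.
That is 3.34 μm, in the infrared range.

λ_max ≈ 3.34 μm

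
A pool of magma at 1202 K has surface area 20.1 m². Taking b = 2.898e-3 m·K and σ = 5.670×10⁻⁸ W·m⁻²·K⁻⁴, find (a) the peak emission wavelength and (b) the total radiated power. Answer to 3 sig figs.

(a) λ_max = b/T = 2.898×10⁻³/1202 = 2.411×10⁻⁶ m = 2.41×10³ nm.
Area A = 20.1 m².
(b) P = σAT⁴ = 5.670×10⁻⁸×20.1×(1202)⁴ = 2.38×10⁶ W.

λ_max ≈ 2.41×10³ nm; P ≈ 2.38×10⁶ W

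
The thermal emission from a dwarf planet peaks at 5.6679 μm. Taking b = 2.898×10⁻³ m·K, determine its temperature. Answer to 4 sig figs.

T ≈ 511.3 K

Wien's law gives T = b/λ_max = (2.898×10⁻³ m·K)/(5.6679×10⁻⁶ m) = 511.3 K.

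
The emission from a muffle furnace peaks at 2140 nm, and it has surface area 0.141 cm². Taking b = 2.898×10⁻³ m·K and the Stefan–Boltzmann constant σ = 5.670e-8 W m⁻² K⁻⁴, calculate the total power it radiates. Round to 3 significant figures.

Wien's law: T = b/λ_max = 2.898×10⁻³/2.140×10⁻⁶ = 1354.21 K.
Area A = 0.141 cm² = 1.41×10⁻⁵ m².
Then P = σAT⁴ = 5.670×10⁻⁸×1.41×10⁻⁵×(1354.21)⁴ = 2.69 W.

P ≈ 2.69 W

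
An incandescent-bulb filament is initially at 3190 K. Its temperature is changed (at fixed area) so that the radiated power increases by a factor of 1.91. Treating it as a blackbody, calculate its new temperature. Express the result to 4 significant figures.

T₂ ≈ 3750 K

P ∝ T⁴, so T₂/T₁ = (P₂/P₁)^(1/4) = (1.91)^(1/4) = 1.17560.
T₂ = 3190 × 1.17560 = 3750 K.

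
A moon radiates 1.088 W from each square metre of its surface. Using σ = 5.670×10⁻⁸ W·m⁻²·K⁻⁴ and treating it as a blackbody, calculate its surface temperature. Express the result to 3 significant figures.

T ≈ 66.2 K

I = σT⁴, so T = (I/σ)^(1/4) = (1.088/(5.670×10⁻⁸))^(1/4) = 66.2 K.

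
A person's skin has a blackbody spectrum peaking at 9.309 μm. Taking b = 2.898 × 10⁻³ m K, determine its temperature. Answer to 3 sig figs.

Wien's law gives T = b/λ_max = (2.898×10⁻³ m·K)/(9.309×10⁻⁶ m) = 311 K.

T ≈ 311 K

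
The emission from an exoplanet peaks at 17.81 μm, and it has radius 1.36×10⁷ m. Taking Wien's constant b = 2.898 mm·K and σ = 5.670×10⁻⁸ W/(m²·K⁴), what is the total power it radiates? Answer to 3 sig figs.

Wien's law: T = b/λ_max = 2.898×10⁻³/1.781×10⁻⁵ = 162.718 K.
Surface area A = 4πR² = 4π(1.36×10⁷ m)² = 2.32428×10¹⁵ m².
Then P = σAT⁴ = 5.670×10⁻⁸×2.32428×10¹⁵×(162.718)⁴ = 9.24×10¹⁶ W.

P ≈ 9.24×10¹⁶ W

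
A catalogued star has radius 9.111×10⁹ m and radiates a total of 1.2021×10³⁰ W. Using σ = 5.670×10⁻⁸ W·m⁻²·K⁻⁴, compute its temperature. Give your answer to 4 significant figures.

Surface area A = 4πR² = 4π(9.111×10⁹ m)² = 1.04314×10²¹ m².
P = σAT⁴ ⇒ T = (P/(σA))^(1/4) = (1.2021×10³⁰/(5.670×10⁻⁸×1.04314×10²¹))^(1/4) = 1.194×10⁴ K.

T ≈ 1.194×10⁴ K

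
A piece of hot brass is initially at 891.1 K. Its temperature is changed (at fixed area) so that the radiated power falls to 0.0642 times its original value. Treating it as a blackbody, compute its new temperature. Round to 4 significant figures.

T₂ ≈ 448.5 K

P ∝ T⁴, so T₂/T₁ = (P₂/P₁)^(1/4) = (0.0642)^(1/4) = 0.503366.
T₂ = 891.1 × 0.503366 = 448.5 K.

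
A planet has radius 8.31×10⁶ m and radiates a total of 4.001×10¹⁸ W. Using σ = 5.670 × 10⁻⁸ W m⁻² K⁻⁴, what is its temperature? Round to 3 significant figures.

T ≈ 534 K

Surface area A = 4πR² = 4π(8.31×10⁶ m)² = 8.67785×10¹⁴ m².
P = σAT⁴ ⇒ T = (P/(σA))^(1/4) = (4.001×10¹⁸/(5.670×10⁻⁸×8.67785×10¹⁴))^(1/4) = 534 K.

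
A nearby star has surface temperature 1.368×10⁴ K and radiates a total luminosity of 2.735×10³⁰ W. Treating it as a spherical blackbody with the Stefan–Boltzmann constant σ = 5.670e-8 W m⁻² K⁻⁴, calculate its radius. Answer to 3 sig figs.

R ≈ 1.05×10¹⁰ m

L = 4πR²σT⁴ ⇒ R = √(L/(4πσT⁴)).
σT⁴ = 1.98576×10⁹ W/m², so R = √(2.735×10³⁰/(4π×1.98576×10⁹)) = 1.05×10¹⁰ m.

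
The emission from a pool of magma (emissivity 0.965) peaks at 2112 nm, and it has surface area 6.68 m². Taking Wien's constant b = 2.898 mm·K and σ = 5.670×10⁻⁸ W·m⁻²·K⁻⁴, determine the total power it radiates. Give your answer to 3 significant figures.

P ≈ 1.30×10⁶ W

Wien's law: T = b/λ_max = 2.898×10⁻³/2.112×10⁻⁶ = 1372.16 K.
Area A = 6.68 m².
Then P = εσAT⁴ = 0.965×5.670×10⁻⁸×6.68×(1372.16)⁴ = 1.30×10⁶ W.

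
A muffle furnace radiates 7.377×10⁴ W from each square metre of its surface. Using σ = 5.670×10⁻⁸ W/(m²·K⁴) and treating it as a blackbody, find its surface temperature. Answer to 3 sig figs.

I = σT⁴, so T = (I/σ)^(1/4) = (7.377×10⁴/(5.670×10⁻⁸))^(1/4) = 1.07×10³ K.

T ≈ 1.07×10³ K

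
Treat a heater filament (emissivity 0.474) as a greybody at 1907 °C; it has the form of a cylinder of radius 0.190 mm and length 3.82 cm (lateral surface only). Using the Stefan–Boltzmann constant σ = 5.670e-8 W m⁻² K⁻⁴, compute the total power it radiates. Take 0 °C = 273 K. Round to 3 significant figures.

P ≈ 27.7 W

T = 1907 °C + 273 = 2180 K.
Lateral area A = 2πrL = 2π×1.90×10⁻⁴×0.0382 = 4.56034×10⁻⁵ m².
P = εσAT⁴ = 0.474 × 5.670×10⁻⁸ × 4.56034×10⁻⁵ × (2180)⁴ = 27.7 W.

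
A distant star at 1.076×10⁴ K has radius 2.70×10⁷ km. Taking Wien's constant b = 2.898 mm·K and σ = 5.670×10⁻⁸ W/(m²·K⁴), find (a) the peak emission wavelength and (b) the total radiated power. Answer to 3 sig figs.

(a) λ_max = b/T = 2.898×10⁻³/1.076×10⁴ = 2.693×10⁻⁷ m = 269 nm.
Surface area A = 4πR² = 4π(2.70×10¹⁰ m)² = 9.16088×10²¹ m².
(b) P = σAT⁴ = 5.670×10⁻⁸×9.16088×10²¹×(1.076×10⁴)⁴ = 6.96×10³⁰ W.

λ_max ≈ 269 nm; P ≈ 6.96×10³⁰ W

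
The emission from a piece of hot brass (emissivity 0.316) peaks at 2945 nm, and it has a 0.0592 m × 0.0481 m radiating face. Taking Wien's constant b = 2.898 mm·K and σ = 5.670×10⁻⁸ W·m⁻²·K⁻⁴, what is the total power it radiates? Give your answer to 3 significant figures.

Wien's law: T = b/λ_max = 2.898×10⁻³/2.945×10⁻⁶ = 984.041 K.
Area A = 0.0592 × 0.0481 = 2.84752×10⁻³ m².
Then P = εσAT⁴ = 0.316×5.670×10⁻⁸×2.84752×10⁻³×(984.041)⁴ = 47.8 W.

P ≈ 47.8 W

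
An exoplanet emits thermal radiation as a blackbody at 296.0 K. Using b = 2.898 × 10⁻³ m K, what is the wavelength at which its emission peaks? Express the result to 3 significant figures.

λ_max ≈ 9.79 μm

Wien's displacement law: λ_max = b/T = (2.898×10⁻³ m·K)/(296.0 K) = 9.791×10⁻⁶ m.
That is 9.79 μm, in the infrared range.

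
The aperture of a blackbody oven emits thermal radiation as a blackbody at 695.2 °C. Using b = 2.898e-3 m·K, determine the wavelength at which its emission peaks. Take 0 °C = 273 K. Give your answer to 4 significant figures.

λ_max ≈ 2.993 μm

T = 695.2 °C + 273 = 968.2 K.
Wien's displacement law: λ_max = b/T = (2.898×10⁻³ m·K)/(968.2 K) = 2.9932×10⁻⁶ m.
That is 2.993 μm, in the infrared range.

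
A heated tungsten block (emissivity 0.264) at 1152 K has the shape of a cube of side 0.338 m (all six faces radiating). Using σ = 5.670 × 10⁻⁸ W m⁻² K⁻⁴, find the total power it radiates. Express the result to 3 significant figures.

Area A = 6s² = 6×(0.338 m)² = 0.685464 m².
P = εσAT⁴ = 0.264 × 5.670×10⁻⁸ × 0.685464 × (1152)⁴ = 1.81×10⁴ W.

P ≈ 1.81×10⁴ W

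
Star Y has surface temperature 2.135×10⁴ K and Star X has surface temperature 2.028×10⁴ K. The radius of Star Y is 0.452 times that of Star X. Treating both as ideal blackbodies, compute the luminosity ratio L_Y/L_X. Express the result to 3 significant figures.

L_Y/L_X ≈ 0.251

L ∝ R²T⁴, so L_Y/L_X = (R_Y/R_X)²(T_Y/T_X)⁴ = (0.452)² × (2.135×10⁴/2.028×10⁴)⁴ = 0.204304 × 1.22834 = 0.251.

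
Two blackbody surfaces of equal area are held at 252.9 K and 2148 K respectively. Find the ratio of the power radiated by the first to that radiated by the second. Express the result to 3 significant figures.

P₁/P₂ ≈ 1.92×10⁻⁴

With equal areas, P₁/P₂ = (T₁/T₂)⁴ = (252.9/2148)⁴ = 1.92×10⁻⁴.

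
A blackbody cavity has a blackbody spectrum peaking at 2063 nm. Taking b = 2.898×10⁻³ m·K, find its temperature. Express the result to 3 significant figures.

T ≈ 1.40×10³ K

Wien's law gives T = b/λ_max = (2.898×10⁻³ m·K)/(2.063×10⁻⁶ m) = 1.40×10³ K.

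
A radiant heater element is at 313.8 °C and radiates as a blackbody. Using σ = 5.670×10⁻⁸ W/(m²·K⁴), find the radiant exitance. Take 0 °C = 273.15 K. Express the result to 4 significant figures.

I ≈ 6730 W/m²

T = 313.8 °C + 273.15 = 586.95 K.
Stefan–Boltzmann: I = σT⁴ = 5.670×10⁻⁸ × (586.95)⁴ = 6730 W/m².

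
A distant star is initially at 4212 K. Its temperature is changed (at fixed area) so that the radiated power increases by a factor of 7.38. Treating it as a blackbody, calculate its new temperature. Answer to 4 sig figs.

T₂ ≈ 6942 K

P ∝ T⁴, so T₂/T₁ = (P₂/P₁)^(1/4) = (7.38)^(1/4) = 1.64822.
T₂ = 4212 × 1.64822 = 6942 K.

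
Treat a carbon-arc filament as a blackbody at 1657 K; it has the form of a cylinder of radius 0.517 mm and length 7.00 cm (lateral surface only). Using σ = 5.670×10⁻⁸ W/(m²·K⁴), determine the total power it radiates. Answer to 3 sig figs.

Lateral area A = 2πrL = 2π×5.17×10⁻⁴×0.0700 = 2.27388×10⁻⁴ m².
P = σAT⁴ = 5.670×10⁻⁸ × 2.27388×10⁻⁴ × (1657)⁴ = 97.2 W.

P ≈ 97.2 W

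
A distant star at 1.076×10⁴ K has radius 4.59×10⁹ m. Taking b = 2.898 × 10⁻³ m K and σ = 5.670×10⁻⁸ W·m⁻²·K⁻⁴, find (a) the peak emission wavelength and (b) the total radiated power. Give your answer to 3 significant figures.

λ_max ≈ 269 nm; P ≈ 2.01×10²⁹ W

(a) λ_max = b/T = 2.898×10⁻³/1.076×10⁴ = 2.693×10⁻⁷ m = 269 nm.
Surface area A = 4πR² = 4π(4.59×10⁹ m)² = 2.64750×10²⁰ m².
(b) P = σAT⁴ = 5.670×10⁻⁸×2.64750×10²⁰×(1.076×10⁴)⁴ = 2.01×10²⁹ W.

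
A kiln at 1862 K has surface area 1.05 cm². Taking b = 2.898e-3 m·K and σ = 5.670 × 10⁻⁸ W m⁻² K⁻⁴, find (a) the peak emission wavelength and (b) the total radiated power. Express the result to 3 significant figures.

(a) λ_max = b/T = 2.898×10⁻³/1862 = 1.556×10⁻⁶ m = 1.56×10³ nm.
Area A = 1.05 cm² = 1.05×10⁻⁴ m².
(b) P = σAT⁴ = 5.670×10⁻⁸×1.05×10⁻⁴×(1862)⁴ = 71.6 W.

λ_max ≈ 1.56×10³ nm; P ≈ 71.6 W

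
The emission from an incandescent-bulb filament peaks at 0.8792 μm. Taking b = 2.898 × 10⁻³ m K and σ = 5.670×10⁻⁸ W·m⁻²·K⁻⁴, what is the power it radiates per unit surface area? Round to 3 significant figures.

Wien's law: T = b/λ_max = 2.898×10⁻³/8.792×10⁻⁷ = 3296.18 K.
Then I = σT⁴ = 5.670×10⁻⁸×(3296.18)⁴ = 6.69×10⁶ W/m².

I ≈ 6.69×10⁶ W/m²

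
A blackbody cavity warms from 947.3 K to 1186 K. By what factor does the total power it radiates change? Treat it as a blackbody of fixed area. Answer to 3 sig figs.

P ∝ T⁴, so P₂/P₁ = (T₂/T₁)⁴ = (1186/947.3)⁴ = (1.25198)⁴ = 2.46.

P₂/P₁ ≈ 2.46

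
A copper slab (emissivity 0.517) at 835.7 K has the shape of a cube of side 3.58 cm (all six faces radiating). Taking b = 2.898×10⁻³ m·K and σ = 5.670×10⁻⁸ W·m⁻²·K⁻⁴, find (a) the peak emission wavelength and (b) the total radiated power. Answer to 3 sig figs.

(a) λ_max = b/T = 2.898×10⁻³/835.7 = 3.468×10⁻⁶ m = 3.47 μm.
Area A = 6s² = 6×(0.0358 m)² = 7.68984×10⁻³ m².
(b) P = εσAT⁴ = 0.517×5.670×10⁻⁸×7.68984×10⁻³×(835.7)⁴ = 110 W.

λ_max ≈ 3.47 μm; P ≈ 110 W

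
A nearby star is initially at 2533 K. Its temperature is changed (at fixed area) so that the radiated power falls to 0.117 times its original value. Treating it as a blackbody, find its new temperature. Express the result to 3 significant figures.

P ∝ T⁴, so T₂/T₁ = (P₂/P₁)^(1/4) = (0.117)^(1/4) = 0.584853.
T₂ = 2533 × 0.584853 = 1.48×10³ K.

T₂ ≈ 1.48×10³ K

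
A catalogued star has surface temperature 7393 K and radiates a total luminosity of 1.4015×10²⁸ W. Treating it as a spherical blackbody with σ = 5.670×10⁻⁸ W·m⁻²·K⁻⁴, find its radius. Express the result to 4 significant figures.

L = 4πR²σT⁴ ⇒ R = √(L/(4πσT⁴)).
σT⁴ = 1.69381×10⁸ W/m², so R = √(1.4015×10²⁸/(4π×1.69381×10⁸)) = 2.566×10⁹ m.

R ≈ 2.566×10⁹ m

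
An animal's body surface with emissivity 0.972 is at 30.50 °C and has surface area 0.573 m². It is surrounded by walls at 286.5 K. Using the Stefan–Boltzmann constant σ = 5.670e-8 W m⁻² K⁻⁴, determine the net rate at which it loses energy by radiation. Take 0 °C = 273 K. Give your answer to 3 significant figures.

T = 30.50 °C + 273 = 303.50 K.
Area A = 0.573 m².
Net radiated power P_net = εσA(T⁴ − T₀⁴) = 0.972×5.670×10⁻⁸×0.573×(303.50⁴ − 286.5⁴).
T⁴ − T₀⁴ = 8.48467×10⁹ − 6.73750×10⁹ = 1.74717×10⁹ K⁴, so P_net = 55.2 W.

Net loss ≈ 55.2 W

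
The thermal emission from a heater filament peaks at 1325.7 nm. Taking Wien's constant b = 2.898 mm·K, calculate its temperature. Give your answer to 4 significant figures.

Wien's law gives T = b/λ_max = (2.898×10⁻³ m·K)/(1.3257×10⁻⁶ m) = 2186 K.

T ≈ 2186 K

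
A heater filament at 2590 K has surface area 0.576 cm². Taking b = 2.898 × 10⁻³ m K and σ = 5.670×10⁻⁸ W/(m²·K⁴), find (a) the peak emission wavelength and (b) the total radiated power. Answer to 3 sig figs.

(a) λ_max = b/T = 2.898×10⁻³/2590 = 1.119×10⁻⁶ m = 1.12 μm.
Area A = 0.576 cm² = 5.76×10⁻⁵ m².
(b) P = σAT⁴ = 5.670×10⁻⁸×5.76×10⁻⁵×(2590)⁴ = 147 W.

λ_max ≈ 1.12 μm; P ≈ 147 W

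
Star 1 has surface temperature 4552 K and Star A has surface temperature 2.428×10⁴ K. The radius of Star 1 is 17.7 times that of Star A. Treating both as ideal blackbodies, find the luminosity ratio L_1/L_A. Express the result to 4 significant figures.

L ∝ R²T⁴, so L_1/L_A = (R_1/R_A)²(T_1/T_A)⁴ = (17.7)² × (4552/2.428×10⁴)⁴ = 313.29 × 1.23542×10⁻³ = 0.3870.

L_1/L_A ≈ 0.3870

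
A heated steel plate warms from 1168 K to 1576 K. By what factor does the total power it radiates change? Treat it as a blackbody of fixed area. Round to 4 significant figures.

P ∝ T⁴, so P₂/P₁ = (T₂/T₁)⁴ = (1576/1168)⁴ = (1.34932)⁴ = 3.315.

P₂/P₁ ≈ 3.315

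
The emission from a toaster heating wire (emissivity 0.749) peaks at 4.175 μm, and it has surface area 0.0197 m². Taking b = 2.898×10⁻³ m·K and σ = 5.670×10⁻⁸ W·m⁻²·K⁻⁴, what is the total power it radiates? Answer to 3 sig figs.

Wien's law: T = b/λ_max = 2.898×10⁻³/4.175×10⁻⁶ = 694.132 K.
Area A = 0.0197 m².
Then P = εσAT⁴ = 0.749×5.670×10⁻⁸×0.0197×(694.132)⁴ = 194 W.

P ≈ 194 W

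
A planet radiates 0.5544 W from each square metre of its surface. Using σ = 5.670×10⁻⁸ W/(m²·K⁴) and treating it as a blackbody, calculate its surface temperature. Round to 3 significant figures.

I = σT⁴, so T = (I/σ)^(1/4) = (0.5544/(5.670×10⁻⁸))^(1/4) = 55.9 K.

T ≈ 55.9 K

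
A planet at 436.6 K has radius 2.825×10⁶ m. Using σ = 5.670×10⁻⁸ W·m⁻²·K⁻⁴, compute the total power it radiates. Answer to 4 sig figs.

P ≈ 2.066×10¹⁷ W

Surface area A = 4πR² = 4π(2.825×10⁶ m)² = 1.00287×10¹⁴ m².
P = σAT⁴ = 5.670×10⁻⁸ × 1.00287×10¹⁴ × (436.6)⁴ = 2.066×10¹⁷ W.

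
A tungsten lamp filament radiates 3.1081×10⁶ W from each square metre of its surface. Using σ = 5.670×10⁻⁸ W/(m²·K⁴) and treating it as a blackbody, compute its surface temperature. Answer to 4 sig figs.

T ≈ 2721 K

I = σT⁴, so T = (I/σ)^(1/4) = (3.1081×10⁶/(5.670×10⁻⁸))^(1/4) = 2721 K.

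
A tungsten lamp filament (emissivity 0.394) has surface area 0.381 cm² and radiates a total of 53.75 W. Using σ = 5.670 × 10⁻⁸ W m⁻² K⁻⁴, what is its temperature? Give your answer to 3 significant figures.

Area A = 0.381 cm² = 3.81×10⁻⁵ m².
P = εσAT⁴ ⇒ T = (P/(εσA))^(1/4) = (53.75/(0.394×5.670×10⁻⁸×3.81×10⁻⁵))^(1/4) = 2.82×10³ K.

T ≈ 2.82×10³ K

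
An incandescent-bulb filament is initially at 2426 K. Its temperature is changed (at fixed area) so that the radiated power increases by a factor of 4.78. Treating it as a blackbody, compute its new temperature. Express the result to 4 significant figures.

T₂ ≈ 3587 K

P ∝ T⁴, so T₂/T₁ = (P₂/P₁)^(1/4) = (4.78)^(1/4) = 1.47862.
T₂ = 2426 × 1.47862 = 3587 K.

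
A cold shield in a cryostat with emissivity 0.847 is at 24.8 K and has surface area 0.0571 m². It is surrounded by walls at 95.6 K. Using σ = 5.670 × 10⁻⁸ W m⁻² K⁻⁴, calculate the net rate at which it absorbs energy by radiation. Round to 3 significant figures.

Area A = 0.0571 m².
Net radiated power P_net = εσA(T⁴ − T₀⁴) = 0.847×5.670×10⁻⁸×0.0571×(24.8⁴ − 95.6⁴).
T⁴ − T₀⁴ = 3.78274×10⁵ − 8.35279×10⁷ = -8.31496×10⁷ K⁴, so P_net = -0.228 W — negative, meaning a net gain of 0.228 W.

Net gain ≈ 0.228 W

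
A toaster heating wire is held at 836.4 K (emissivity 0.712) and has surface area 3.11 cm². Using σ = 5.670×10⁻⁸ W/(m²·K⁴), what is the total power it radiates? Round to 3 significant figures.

Area A = 3.11 cm² = 3.11×10⁻⁴ m².
P = εσAT⁴ = 0.712 × 5.670×10⁻⁸ × 3.11×10⁻⁴ × (836.4)⁴ = 6.14 W.

P ≈ 6.14 W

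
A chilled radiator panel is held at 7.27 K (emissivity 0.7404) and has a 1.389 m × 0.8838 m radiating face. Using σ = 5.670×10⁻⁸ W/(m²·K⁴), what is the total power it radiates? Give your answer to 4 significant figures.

P ≈ 1.440×10⁻⁴ W

Area A = 1.389 × 0.8838 = 1.2276 m².
P = εσAT⁴ = 0.7404 × 5.670×10⁻⁸ × 1.2276 × (7.27)⁴ = 1.440×10⁻⁴ W.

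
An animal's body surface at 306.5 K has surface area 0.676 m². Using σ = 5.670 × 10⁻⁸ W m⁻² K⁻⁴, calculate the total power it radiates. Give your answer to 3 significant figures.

P ≈ 338 W

Area A = 0.676 m².
P = σAT⁴ = 5.670×10⁻⁸ × 0.676 × (306.5)⁴ = 338 W.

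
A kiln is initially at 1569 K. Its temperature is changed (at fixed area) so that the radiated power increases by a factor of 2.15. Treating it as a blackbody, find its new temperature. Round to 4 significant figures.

T₂ ≈ 1900 K

P ∝ T⁴, so T₂/T₁ = (P₂/P₁)^(1/4) = (2.15)^(1/4) = 1.21090.
T₂ = 1569 × 1.21090 = 1900 K.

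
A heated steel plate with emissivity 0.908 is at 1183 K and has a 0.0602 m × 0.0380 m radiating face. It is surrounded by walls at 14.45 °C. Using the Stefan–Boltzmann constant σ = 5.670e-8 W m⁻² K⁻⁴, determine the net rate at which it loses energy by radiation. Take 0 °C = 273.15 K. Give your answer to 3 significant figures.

Surroundings: T = 14.45 °C + 273.15 = 287.60 K.
Area A = 0.0602 × 0.0380 = 2.2876×10⁻³ m².
Net radiated power P_net = εσA(T⁴ − T₀⁴) = 0.908×5.670×10⁻⁸×2.2876×10⁻³×(1183⁴ − 287.60⁴).
T⁴ − T₀⁴ = 1.95857×10¹² − 6.84157×10⁹ = 1.95173×10¹² K⁴, so P_net = 230 W.

Net loss ≈ 230 W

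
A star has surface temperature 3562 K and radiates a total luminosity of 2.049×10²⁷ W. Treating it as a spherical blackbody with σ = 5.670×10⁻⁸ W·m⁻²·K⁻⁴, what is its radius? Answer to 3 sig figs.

R ≈ 4.23×10⁹ m

L = 4πR²σT⁴ ⇒ R = √(L/(4πσT⁴)).
σT⁴ = 9.12764×10⁶ W/m², so R = √(2.049×10²⁷/(4π×9.12764×10⁶)) = 4.23×10⁹ m.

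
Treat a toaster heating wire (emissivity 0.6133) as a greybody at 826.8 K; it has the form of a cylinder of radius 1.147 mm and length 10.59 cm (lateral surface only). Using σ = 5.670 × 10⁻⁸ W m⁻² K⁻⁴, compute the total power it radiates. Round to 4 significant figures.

Lateral area A = 2πrL = 2π×1.147×10⁻³×0.1059 = 7.63202×10⁻⁴ m².
P = εσAT⁴ = 0.6133 × 5.670×10⁻⁸ × 7.63202×10⁻⁴ × (826.8)⁴ = 12.40 W.

P ≈ 12.40 W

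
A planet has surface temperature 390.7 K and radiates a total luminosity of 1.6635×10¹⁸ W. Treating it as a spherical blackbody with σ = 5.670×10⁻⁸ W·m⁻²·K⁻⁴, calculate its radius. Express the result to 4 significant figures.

R ≈ 1.001×10⁷ m

L = 4πR²σT⁴ ⇒ R = √(L/(4πσT⁴)).
σT⁴ = 1321.16 W/m², so R = √(1.6635×10¹⁸/(4π×1321.16)) = 1.001×10⁷ m.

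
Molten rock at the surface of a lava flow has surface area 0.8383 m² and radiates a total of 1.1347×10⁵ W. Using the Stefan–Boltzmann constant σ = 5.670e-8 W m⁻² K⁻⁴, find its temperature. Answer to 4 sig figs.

T ≈ 1243 K

Area A = 0.8383 m².
P = σAT⁴ ⇒ T = (P/(σA))^(1/4) = (1.1347×10⁵/(5.670×10⁻⁸×0.8383))^(1/4) = 1243 K.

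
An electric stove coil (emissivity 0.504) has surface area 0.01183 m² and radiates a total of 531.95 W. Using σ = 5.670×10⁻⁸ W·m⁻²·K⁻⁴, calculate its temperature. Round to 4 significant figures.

T ≈ 1120 K

Area A = 0.01183 m².
P = εσAT⁴ ⇒ T = (P/(εσA))^(1/4) = (531.95/(0.504×5.670×10⁻⁸×0.01183))^(1/4) = 1120 K.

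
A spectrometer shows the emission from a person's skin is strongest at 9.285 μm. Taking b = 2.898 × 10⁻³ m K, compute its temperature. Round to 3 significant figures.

Wien's law gives T = b/λ_max = (2.898×10⁻³ m·K)/(9.285×10⁻⁶ m) = 312 K.

T ≈ 312 K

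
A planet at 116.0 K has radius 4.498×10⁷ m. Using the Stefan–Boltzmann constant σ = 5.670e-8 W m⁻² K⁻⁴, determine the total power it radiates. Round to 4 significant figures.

Surface area A = 4πR² = 4π(4.498×10⁷ m)² = 2.54243×10¹⁶ m².
P = σAT⁴ = 5.670×10⁻⁸ × 2.54243×10¹⁶ × (116.0)⁴ = 2.610×10¹⁷ W.

P ≈ 2.610×10¹⁷ W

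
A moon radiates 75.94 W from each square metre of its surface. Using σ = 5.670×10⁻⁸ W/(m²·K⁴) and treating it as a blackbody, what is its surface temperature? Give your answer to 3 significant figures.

I = σT⁴, so T = (I/σ)^(1/4) = (75.94/(5.670×10⁻⁸))^(1/4) = 191 K.

T ≈ 191 K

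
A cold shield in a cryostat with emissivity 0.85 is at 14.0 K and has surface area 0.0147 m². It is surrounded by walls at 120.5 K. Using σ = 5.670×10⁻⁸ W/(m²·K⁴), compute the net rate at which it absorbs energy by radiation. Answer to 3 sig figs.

Area A = 0.0147 m².
Net radiated power P_net = εσA(T⁴ − T₀⁴) = 0.85×5.670×10⁻⁸×0.0147×(14.0⁴ − 120.5⁴).
T⁴ − T₀⁴ = 38416.0 − 2.10838×10⁸ = -2.10800×10⁸ K⁴, so P_net = -0.149 W — negative, meaning a net gain of 0.149 W.

Net gain ≈ 0.149 W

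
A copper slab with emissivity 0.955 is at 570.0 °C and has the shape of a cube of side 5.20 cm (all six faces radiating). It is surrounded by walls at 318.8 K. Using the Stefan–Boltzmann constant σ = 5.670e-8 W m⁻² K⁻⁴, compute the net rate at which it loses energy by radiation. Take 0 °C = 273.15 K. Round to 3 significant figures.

Net loss ≈ 435 W

T = 570.0 °C + 273.15 = 843.15 K.
Area A = 6s² = 6×(0.0520 m)² = 0.016224 m².
Net radiated power P_net = εσA(T⁴ − T₀⁴) = 0.955×5.670×10⁻⁸×0.016224×(843.15⁴ − 318.8⁴).
T⁴ − T₀⁴ = 5.05382×10¹¹ − 1.03294×10¹⁰ = 4.95053×10¹¹ K⁴, so P_net = 435 W.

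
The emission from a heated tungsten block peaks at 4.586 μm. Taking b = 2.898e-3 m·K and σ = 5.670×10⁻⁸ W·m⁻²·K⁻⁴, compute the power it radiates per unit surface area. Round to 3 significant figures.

I ≈ 9.04×10³ W/m²

Wien's law: T = b/λ_max = 2.898×10⁻³/4.586×10⁻⁶ = 631.923 K.
Then I = σT⁴ = 5.670×10⁻⁸×(631.923)⁴ = 9.04×10³ W/m².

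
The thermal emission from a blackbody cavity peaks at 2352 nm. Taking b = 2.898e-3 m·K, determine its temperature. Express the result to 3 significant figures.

Wien's law gives T = b/λ_max = (2.898×10⁻³ m·K)/(2.352×10⁻⁶ m) = 1.23×10³ K.

T ≈ 1.23×10³ K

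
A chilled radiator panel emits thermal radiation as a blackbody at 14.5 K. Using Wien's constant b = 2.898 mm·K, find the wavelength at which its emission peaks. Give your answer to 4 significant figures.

λ_max ≈ 0.1999 mm

Wien's displacement law: λ_max = b/T = (2.898×10⁻³ m·K)/(14.5 K) = 1.9986×10⁻⁴ m.
That is 0.1999 mm, in the infrared range.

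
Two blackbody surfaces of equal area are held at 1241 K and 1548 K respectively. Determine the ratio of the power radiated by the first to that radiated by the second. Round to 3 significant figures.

With equal areas, P₁/P₂ = (T₁/T₂)⁴ = (1241/1548)⁴ = 0.413.

P₁/P₂ ≈ 0.413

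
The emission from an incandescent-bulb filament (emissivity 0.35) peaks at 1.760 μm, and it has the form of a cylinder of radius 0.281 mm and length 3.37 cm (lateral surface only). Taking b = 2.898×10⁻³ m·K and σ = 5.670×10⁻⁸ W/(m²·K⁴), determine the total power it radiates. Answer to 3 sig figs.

Wien's law: T = b/λ_max = 2.898×10⁻³/1.760×10⁻⁶ = 1646.59 K.
Lateral area A = 2πrL = 2π×2.81×10⁻⁴×0.0337 = 5.94999×10⁻⁵ m².
Then P = εσAT⁴ = 0.35×5.670×10⁻⁸×5.94999×10⁻⁵×(1646.59)⁴ = 8.68 W.

P ≈ 8.68 W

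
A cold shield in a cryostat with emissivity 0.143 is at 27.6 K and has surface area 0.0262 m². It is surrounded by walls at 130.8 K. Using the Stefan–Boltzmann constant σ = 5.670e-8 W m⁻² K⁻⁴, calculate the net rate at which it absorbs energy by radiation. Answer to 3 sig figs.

Area A = 0.0262 m².
Net radiated power P_net = εσA(T⁴ − T₀⁴) = 0.143×5.670×10⁻⁸×0.0262×(27.6⁴ − 130.8⁴).
T⁴ − T₀⁴ = 5.80278×10⁵ − 2.92706×10⁸ = -2.92126×10⁸ K⁴, so P_net = -0.0621 W — negative, meaning a net gain of 0.0621 W.

Net gain ≈ 0.0621 W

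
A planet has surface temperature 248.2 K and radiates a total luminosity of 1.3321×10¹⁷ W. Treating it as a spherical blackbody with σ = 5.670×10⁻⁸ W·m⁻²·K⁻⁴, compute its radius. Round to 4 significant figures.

R ≈ 7.019×10⁶ m

L = 4πR²σT⁴ ⇒ R = √(L/(4πσT⁴)).
σT⁴ = 215.174 W/m², so R = √(1.3321×10¹⁷/(4π×215.174)) = 7.019×10⁶ m.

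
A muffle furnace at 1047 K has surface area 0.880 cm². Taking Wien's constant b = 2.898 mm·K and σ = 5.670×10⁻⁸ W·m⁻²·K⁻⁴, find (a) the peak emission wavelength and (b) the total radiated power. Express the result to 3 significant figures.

(a) λ_max = b/T = 2.898×10⁻³/1047 = 2.768×10⁻⁶ m = 2.77 μm.
Area A = 0.880 cm² = 8.80×10⁻⁵ m².
(b) P = σAT⁴ = 5.670×10⁻⁸×8.80×10⁻⁵×(1047)⁴ = 6.00 W.

λ_max ≈ 2.77 μm; P ≈ 6.00 W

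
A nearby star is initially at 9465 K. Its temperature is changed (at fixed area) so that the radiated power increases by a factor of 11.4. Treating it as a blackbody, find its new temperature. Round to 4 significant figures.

P ∝ T⁴, so T₂/T₁ = (P₂/P₁)^(1/4) = (11.4)^(1/4) = 1.83750.
T₂ = 9465 × 1.83750 = 1.739×10⁴ K.

T₂ ≈ 1.739×10⁴ K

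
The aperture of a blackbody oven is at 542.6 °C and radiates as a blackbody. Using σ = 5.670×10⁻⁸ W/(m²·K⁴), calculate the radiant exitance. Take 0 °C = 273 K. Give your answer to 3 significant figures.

I ≈ 2.51×10⁴ W/m²

T = 542.6 °C + 273 = 815.6 K.
Stefan–Boltzmann: I = σT⁴ = 5.670×10⁻⁸ × (815.6)⁴ = 2.51×10⁴ W/m².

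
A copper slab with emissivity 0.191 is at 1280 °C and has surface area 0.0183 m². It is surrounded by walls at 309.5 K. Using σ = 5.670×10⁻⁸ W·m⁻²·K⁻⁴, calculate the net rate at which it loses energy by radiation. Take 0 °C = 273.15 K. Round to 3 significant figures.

Net loss ≈ 1.15×10³ W

T = 1280 °C + 273.15 = 1553.15 K.
Area A = 0.0183 m².
Net radiated power P_net = εσA(T⁴ − T₀⁴) = 0.191×5.670×10⁻⁸×0.0183×(1553.15⁴ − 309.5⁴).
T⁴ − T₀⁴ = 5.81907×10¹² − 9.17577×10⁹ = 5.80989×10¹² K⁴, so P_net = 1.15×10³ W.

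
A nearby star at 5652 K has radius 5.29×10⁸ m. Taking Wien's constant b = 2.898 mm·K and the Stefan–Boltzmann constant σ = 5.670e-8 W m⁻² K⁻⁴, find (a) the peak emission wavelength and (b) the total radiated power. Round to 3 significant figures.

(a) λ_max = b/T = 2.898×10⁻³/5652 = 5.127×10⁻⁷ m = 513 nm.
Surface area A = 4πR² = 4π(5.29×10⁸ m)² = 3.51659×10¹⁸ m².
(b) P = σAT⁴ = 5.670×10⁻⁸×3.51659×10¹⁸×(5652)⁴ = 2.03×10²⁶ W.

λ_max ≈ 513 nm; P ≈ 2.03×10²⁶ W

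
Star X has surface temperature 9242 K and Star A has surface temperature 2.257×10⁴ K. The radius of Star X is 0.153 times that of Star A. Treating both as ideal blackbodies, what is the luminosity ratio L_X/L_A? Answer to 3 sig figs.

L ∝ R²T⁴, so L_X/L_A = (R_X/R_A)²(T_X/T_A)⁴ = (0.153)² × (9242/2.257×10⁴)⁴ = 0.023409 × 0.0281150 = 6.58×10⁻⁴.

L_X/L_A ≈ 6.58×10⁻⁴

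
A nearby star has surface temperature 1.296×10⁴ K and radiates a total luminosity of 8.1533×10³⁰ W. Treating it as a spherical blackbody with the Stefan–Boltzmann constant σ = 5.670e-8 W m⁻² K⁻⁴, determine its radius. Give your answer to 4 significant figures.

R ≈ 2.014×10¹⁰ m

L = 4πR²σT⁴ ⇒ R = √(L/(4πσT⁴)).
σT⁴ = 1.59957×10⁹ W/m², so R = √(8.1533×10³⁰/(4π×1.59957×10⁹)) = 2.014×10¹⁰ m.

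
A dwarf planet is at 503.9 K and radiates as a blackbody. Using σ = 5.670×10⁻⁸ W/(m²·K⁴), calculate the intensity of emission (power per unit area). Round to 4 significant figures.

Stefan–Boltzmann: I = σT⁴ = 5.670×10⁻⁸ × (503.9)⁴ = 3656 W/m².

I ≈ 3656 W/m²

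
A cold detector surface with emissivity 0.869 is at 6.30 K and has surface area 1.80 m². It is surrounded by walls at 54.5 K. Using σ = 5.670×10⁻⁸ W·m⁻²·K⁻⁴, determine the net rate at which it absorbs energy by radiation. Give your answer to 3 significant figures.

Net gain ≈ 0.782 W

Area A = 1.80 m².
Net radiated power P_net = εσA(T⁴ − T₀⁴) = 0.869×5.670×10⁻⁸×1.80×(6.30⁴ − 54.5⁴).
T⁴ − T₀⁴ = 1575.30 − 8.82239×10⁶ = -8.82081×10⁶ K⁴, so P_net = -0.782 W — negative, meaning a net gain of 0.782 W.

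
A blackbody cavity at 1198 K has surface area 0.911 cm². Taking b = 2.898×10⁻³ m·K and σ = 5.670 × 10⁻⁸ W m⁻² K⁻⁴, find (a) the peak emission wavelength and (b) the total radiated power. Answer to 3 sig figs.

λ_max ≈ 2.42×10³ nm; P ≈ 10.6 W

(a) λ_max = b/T = 2.898×10⁻³/1198 = 2.419×10⁻⁶ m = 2.42×10³ nm.
Area A = 0.911 cm² = 9.11×10⁻⁵ m².
(b) P = σAT⁴ = 5.670×10⁻⁸×9.11×10⁻⁵×(1198)⁴ = 10.6 W.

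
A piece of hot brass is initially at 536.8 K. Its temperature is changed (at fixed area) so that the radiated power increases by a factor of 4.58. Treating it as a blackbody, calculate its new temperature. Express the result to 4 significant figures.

T₂ ≈ 785.3 K

P ∝ T⁴, so T₂/T₁ = (P₂/P₁)^(1/4) = (4.58)^(1/4) = 1.46291.
T₂ = 536.8 × 1.46291 = 785.3 K.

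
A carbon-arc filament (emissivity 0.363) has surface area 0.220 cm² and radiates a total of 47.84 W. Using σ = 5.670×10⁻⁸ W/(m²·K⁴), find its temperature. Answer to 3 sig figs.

Area A = 0.220 cm² = 2.20×10⁻⁵ m².
P = εσAT⁴ ⇒ T = (P/(εσA))^(1/4) = (47.84/(0.363×5.670×10⁻⁸×2.20×10⁻⁵))^(1/4) = 3.21×10³ K.

T ≈ 3.21×10³ K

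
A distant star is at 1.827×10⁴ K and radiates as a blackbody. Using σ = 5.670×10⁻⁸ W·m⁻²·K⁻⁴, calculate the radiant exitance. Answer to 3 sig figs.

I ≈ 6.32×10⁹ W/m²

Stefan–Boltzmann: I = σT⁴ = 5.670×10⁻⁸ × (1.827×10⁴)⁴ = 6.32×10⁹ W/m².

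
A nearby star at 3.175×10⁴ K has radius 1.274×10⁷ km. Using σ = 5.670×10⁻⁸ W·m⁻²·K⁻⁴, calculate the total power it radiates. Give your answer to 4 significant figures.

Surface area A = 4πR² = 4π(1.274×10¹⁰ m)² = 2.03962×10²¹ m².
P = σAT⁴ = 5.670×10⁻⁸ × 2.03962×10²¹ × (3.175×10⁴)⁴ = 1.175×10³² W.

P ≈ 1.175×10³² W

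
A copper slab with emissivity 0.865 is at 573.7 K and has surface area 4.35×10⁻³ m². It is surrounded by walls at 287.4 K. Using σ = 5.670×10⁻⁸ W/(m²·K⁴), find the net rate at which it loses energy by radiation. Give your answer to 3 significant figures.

Area A = 4.35×10⁻³ m².
Net radiated power P_net = εσA(T⁴ − T₀⁴) = 0.865×5.670×10⁻⁸×4.35×10⁻³×(573.7⁴ − 287.4⁴).
T⁴ − T₀⁴ = 1.08328×10¹¹ − 6.82256×10⁹ = 1.01505×10¹¹ K⁴, so P_net = 21.7 W.

Net loss ≈ 21.7 W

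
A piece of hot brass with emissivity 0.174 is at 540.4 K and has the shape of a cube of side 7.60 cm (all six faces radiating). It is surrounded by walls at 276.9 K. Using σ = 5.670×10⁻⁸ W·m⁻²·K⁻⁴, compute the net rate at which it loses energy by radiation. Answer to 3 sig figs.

Net loss ≈ 27.1 W

Area A = 6s² = 6×(0.0760 m)² = 0.034656 m².
Net radiated power P_net = εσA(T⁴ − T₀⁴) = 0.174×5.670×10⁻⁸×0.034656×(540.4⁴ − 276.9⁴).
T⁴ − T₀⁴ = 8.52828×10¹⁰ − 5.87884×10⁹ = 7.94040×10¹⁰ K⁴, so P_net = 27.1 W.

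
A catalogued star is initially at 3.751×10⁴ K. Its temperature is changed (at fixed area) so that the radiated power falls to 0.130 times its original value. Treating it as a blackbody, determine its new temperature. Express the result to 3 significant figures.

P ∝ T⁴, so T₂/T₁ = (P₂/P₁)^(1/4) = (0.130)^(1/4) = 0.600462.
T₂ = 3.751×10⁴ × 0.600462 = 2.25×10⁴ K.

T₂ ≈ 2.25×10⁴ K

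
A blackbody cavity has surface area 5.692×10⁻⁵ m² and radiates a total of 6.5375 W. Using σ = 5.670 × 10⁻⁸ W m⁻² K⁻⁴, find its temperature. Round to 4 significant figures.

Area A = 5.692×10⁻⁵ m².
P = σAT⁴ ⇒ T = (P/(σA))^(1/4) = (6.5375/(5.670×10⁻⁸×5.692×10⁻⁵))^(1/4) = 1193 K.

T ≈ 1193 K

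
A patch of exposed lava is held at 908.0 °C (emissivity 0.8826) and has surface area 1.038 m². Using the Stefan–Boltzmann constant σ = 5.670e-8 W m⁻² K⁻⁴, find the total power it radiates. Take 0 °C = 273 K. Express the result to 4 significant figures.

P ≈ 1.011×10⁵ W

T = 908.0 °C + 273 = 1181.0 K.
Area A = 1.038 m².
P = εσAT⁴ = 0.8826 × 5.670×10⁻⁸ × 1.038 × (1181.0)⁴ = 1.011×10⁵ W.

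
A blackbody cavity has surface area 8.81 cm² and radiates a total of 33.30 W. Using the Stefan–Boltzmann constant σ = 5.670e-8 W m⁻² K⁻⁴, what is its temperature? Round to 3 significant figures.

Area A = 8.81 cm² = 8.81×10⁻⁴ m².
P = σAT⁴ ⇒ T = (P/(σA))^(1/4) = (33.30/(5.670×10⁻⁸×8.81×10⁻⁴))^(1/4) = 904 K.

T ≈ 904 K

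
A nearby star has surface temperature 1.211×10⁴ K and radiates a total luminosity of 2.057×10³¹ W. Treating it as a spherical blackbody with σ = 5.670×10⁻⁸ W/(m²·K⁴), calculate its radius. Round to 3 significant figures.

L = 4πR²σT⁴ ⇒ R = √(L/(4πσT⁴)).
σT⁴ = 1.21944×10⁹ W/m², so R = √(2.057×10³¹/(4π×1.21944×10⁹)) = 3.66×10¹⁰ m.

R ≈ 3.66×10¹⁰ m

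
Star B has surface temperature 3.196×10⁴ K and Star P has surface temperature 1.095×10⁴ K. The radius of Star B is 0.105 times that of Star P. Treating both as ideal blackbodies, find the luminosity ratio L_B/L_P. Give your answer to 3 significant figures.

L ∝ R²T⁴, so L_B/L_P = (R_B/R_P)²(T_B/T_P)⁴ = (0.105)² × (3.196×10⁴/1.095×10⁴)⁴ = 0.011025 × 72.5723 = 0.800.

L_B/L_P ≈ 0.800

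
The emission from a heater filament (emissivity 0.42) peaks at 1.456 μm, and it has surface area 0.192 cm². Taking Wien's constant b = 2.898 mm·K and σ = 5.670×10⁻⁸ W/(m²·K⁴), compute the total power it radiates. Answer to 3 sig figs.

P ≈ 7.18 W

Wien's law: T = b/λ_max = 2.898×10⁻³/1.456×10⁻⁶ = 1990.38 K.
Area A = 0.192 cm² = 1.92×10⁻⁵ m².
Then P = εσAT⁴ = 0.42×5.670×10⁻⁸×1.92×10⁻⁵×(1990.38)⁴ = 7.18 W.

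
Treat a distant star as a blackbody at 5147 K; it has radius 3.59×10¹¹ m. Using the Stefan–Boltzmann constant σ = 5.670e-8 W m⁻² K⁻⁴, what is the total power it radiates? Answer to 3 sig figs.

Surface area A = 4πR² = 4π(3.59×10¹¹ m)² = 1.61957×10²⁴ m².
P = σAT⁴ = 5.670×10⁻⁸ × 1.61957×10²⁴ × (5147)⁴ = 6.44×10³¹ W.

P ≈ 6.44×10³¹ W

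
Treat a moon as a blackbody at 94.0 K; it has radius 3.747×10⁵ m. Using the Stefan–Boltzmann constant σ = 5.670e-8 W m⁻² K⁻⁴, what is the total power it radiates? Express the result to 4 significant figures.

P ≈ 7.810×10¹² W

Surface area A = 4πR² = 4π(3.747×10⁵ m)² = 1.76432×10¹² m².
P = σAT⁴ = 5.670×10⁻⁸ × 1.76432×10¹² × (94.0)⁴ = 7.810×10¹² W.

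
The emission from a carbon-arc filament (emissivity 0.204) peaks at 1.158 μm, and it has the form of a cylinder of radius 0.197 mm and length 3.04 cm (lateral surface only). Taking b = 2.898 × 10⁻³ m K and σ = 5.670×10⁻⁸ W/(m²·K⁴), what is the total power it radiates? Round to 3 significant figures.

P ≈ 17.1 W

Wien's law: T = b/λ_max = 2.898×10⁻³/1.158×10⁻⁶ = 2502.59 K.
Lateral area A = 2πrL = 2π×1.97×10⁻⁴×0.0304 = 3.76287×10⁻⁵ m².
Then P = εσAT⁴ = 0.204×5.670×10⁻⁸×3.76287×10⁻⁵×(2502.59)⁴ = 17.1 W.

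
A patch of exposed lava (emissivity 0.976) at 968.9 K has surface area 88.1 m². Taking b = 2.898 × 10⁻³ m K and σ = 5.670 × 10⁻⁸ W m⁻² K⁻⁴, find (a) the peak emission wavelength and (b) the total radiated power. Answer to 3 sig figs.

(a) λ_max = b/T = 2.898×10⁻³/968.9 = 2.991×10⁻⁶ m = 2.99×10³ nm.
Area A = 88.1 m².
(b) P = εσAT⁴ = 0.976×5.670×10⁻⁸×88.1×(968.9)⁴ = 4.30×10⁶ W.

λ_max ≈ 2.99×10³ nm; P ≈ 4.30×10⁶ W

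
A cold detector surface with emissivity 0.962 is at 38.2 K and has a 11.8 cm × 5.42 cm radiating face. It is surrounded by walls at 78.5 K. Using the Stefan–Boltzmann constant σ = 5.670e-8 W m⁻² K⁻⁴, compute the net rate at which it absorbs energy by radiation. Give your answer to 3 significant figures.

Area A = 0.118 × 0.0542 = 6.3956×10⁻³ m².
Net radiated power P_net = εσA(T⁴ − T₀⁴) = 0.962×5.670×10⁻⁸×6.3956×10⁻³×(38.2⁴ − 78.5⁴).
T⁴ − T₀⁴ = 2.12938×10⁶ − 3.79733×10⁷ = -3.58439×10⁷ K⁴, so P_net = -0.0125 W — negative, meaning a net gain of 0.0125 W.

Net gain ≈ 0.0125 W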